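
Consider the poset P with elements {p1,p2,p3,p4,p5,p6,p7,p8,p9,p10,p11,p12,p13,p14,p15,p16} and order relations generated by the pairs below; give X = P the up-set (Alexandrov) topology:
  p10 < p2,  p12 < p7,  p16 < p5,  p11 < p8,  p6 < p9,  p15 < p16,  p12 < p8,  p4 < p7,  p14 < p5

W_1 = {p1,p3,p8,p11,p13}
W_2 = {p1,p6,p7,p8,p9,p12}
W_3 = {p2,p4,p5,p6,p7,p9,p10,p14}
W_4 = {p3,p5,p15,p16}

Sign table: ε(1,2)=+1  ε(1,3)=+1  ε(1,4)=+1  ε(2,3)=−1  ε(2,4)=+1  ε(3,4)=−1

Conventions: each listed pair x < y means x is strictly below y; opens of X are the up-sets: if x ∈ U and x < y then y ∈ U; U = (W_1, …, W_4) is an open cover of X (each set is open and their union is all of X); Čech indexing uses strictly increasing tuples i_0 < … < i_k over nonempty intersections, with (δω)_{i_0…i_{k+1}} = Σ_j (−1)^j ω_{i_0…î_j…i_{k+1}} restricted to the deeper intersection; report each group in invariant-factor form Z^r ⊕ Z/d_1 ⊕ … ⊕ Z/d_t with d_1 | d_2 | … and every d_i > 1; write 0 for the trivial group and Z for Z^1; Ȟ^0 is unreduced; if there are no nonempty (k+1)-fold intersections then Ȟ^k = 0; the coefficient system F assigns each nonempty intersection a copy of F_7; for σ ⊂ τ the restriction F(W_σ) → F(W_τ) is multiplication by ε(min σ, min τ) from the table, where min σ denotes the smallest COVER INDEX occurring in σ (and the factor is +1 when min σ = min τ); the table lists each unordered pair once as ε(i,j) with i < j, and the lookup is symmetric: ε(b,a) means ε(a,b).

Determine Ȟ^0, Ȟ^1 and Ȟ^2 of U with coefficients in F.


nerve simplices:
  W12={p1,p8} W14={p3} W23={p6,p7,p9} W34={p5}
C dims 4,4; δ0: rk_F7 3
degree 0: 4−3−0 = 1 → Ȟ^0 ≅ Z/7
degree 1: 4−0−3 = 1 → Ȟ^1 ≅ Z/7
degree 2: 0−0−0 = 0 → Ȟ^2 ≅ 0

Ȟ^0 = Z/7, Ȟ^1 = Z/7, Ȟ^2 = 0


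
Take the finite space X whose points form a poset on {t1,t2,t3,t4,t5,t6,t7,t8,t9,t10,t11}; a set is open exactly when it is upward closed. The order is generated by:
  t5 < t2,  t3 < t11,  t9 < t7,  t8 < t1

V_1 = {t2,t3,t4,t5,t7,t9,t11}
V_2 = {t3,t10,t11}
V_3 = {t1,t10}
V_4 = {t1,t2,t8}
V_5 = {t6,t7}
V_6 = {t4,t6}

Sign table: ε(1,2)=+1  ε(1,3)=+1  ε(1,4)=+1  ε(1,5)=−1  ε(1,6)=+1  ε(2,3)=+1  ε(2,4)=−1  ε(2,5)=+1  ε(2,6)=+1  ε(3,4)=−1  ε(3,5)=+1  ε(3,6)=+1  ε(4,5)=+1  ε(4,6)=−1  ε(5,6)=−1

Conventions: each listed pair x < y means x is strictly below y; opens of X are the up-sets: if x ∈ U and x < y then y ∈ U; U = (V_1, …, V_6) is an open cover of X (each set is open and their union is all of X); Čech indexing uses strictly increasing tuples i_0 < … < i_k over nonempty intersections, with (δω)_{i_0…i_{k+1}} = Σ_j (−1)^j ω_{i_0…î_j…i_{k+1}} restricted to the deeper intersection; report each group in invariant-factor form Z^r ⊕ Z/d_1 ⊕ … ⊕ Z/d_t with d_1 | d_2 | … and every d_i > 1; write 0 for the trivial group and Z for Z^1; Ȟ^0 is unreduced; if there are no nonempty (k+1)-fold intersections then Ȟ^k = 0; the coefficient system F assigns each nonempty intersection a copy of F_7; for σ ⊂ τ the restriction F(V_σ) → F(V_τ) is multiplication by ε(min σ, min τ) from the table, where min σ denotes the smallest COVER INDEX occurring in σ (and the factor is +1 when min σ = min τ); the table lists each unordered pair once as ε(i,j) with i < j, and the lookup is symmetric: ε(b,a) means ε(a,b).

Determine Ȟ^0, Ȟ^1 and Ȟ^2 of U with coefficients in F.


Ȟ^0 ≅ 0, Ȟ^1 ≅ Z/7 and Ȟ^2 ≅ 0

intersection data:
  V12={t3,t11} V14={t2} V15={t7} V16={t4} V23={t10} V34={t1} V56={t6}
C dims 6,7; δ0: rk_F7 6
Ȟ^0 = (6 − 6) − 0 = 0, so Ȟ^0 ≅ 0
Ȟ^1 = (7 − 0) − 6 = 1, so Ȟ^1 ≅ Z/7
Ȟ^2 = (0 − 0) − 0 = 0, so Ȟ^2 ≅ 0


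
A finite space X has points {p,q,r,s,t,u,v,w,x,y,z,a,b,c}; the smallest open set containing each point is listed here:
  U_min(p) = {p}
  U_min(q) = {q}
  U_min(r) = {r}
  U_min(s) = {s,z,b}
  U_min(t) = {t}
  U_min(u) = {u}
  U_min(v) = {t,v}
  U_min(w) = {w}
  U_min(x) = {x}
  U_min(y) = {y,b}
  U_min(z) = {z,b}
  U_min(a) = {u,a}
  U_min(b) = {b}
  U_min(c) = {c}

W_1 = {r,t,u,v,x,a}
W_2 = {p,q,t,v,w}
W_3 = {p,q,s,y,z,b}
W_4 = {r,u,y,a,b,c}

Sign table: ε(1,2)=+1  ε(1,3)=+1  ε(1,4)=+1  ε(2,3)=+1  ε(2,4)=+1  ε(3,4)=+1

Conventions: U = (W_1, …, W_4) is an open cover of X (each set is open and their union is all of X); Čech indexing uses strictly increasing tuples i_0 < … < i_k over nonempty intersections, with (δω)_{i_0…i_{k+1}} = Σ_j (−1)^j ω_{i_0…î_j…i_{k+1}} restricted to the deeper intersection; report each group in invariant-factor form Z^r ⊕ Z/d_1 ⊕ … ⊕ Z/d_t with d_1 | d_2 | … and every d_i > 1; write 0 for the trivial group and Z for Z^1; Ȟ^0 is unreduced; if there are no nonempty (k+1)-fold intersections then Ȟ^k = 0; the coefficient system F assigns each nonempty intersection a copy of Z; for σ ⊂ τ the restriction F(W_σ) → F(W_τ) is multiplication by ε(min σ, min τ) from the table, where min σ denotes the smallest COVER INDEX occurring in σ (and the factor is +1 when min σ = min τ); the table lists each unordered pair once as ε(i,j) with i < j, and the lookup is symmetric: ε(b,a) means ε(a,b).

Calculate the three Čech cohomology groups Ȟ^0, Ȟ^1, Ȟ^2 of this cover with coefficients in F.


intersection data:
  W12={t,v} W14={r,u,a} W23={p,q} W34={y,b}
C dims 4,4; δ0: rk 3, SNF 1^3
Ȟ^0 = (4 − 3) − 0 = 1, so Ȟ^0 ≅ Z
Ȟ^1 = (4 − 0) − 3 = 1, so Ȟ^1 ≅ Z
Ȟ^2 = (0 − 0) − 0 = 0, so Ȟ^2 ≅ 0

Ȟ^0 ≅ Z; Ȟ^1 ≅ Z; Ȟ^2 ≅ 0


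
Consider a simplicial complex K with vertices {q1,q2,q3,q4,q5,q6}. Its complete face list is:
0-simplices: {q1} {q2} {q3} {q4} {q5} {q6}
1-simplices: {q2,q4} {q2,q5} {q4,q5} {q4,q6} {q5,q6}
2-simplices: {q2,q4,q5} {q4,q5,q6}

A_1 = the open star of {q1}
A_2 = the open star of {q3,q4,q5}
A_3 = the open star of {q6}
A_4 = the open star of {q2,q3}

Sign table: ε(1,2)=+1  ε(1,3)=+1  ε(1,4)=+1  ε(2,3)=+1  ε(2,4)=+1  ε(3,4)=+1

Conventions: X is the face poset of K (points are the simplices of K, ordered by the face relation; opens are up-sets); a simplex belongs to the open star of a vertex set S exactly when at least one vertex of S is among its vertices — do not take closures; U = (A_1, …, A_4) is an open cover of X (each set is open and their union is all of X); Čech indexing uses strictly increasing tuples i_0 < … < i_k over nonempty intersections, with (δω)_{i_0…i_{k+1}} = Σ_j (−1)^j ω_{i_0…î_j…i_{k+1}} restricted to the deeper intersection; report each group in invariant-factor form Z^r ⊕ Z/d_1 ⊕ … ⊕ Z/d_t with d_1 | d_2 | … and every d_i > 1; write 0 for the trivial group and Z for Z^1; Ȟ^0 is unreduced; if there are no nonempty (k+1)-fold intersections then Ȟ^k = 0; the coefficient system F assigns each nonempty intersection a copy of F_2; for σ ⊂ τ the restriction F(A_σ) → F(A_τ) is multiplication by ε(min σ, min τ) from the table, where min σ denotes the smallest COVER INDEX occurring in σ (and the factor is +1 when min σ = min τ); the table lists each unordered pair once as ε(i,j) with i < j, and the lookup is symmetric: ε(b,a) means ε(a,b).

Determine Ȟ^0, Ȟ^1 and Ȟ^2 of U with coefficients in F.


nerve of the cover:
  A1={{q1}} A2={{q3},{q4},{q5},{q2,q4},{q2,q5},{q4,q5},{q4,q6},{q5,q6},{q2,q4,q5},{q4,q5,q6}} A3={{q6},{q4,q6},{q5,q6},{q4,q5,q6}} A4={{q2},{q3},{q2,q4},{q2,q5},{q2,q4,q5}}
  A23={{q4,q6},{q5,q6},{q4,q5,q6}} A24={{q3},{q2,q4},{q2,q5},{q2,q4,q5}}
C dims 4,2; δ0: rk_F2 2
Ȟ^0 = (4 − 2) − 0 = 2, so Ȟ^0 ≅ Z/2 ⊕ Z/2
Ȟ^1 = (2 − 0) − 2 = 0, so Ȟ^1 ≅ 0
Ȟ^2 = (0 − 0) − 0 = 0, so Ȟ^2 ≅ 0

Ȟ^0(U;F) ≅ Z/2 ⊕ Z/2,  Ȟ^1(U;F) ≅ 0,  Ȟ^2(U;F) ≅ 0


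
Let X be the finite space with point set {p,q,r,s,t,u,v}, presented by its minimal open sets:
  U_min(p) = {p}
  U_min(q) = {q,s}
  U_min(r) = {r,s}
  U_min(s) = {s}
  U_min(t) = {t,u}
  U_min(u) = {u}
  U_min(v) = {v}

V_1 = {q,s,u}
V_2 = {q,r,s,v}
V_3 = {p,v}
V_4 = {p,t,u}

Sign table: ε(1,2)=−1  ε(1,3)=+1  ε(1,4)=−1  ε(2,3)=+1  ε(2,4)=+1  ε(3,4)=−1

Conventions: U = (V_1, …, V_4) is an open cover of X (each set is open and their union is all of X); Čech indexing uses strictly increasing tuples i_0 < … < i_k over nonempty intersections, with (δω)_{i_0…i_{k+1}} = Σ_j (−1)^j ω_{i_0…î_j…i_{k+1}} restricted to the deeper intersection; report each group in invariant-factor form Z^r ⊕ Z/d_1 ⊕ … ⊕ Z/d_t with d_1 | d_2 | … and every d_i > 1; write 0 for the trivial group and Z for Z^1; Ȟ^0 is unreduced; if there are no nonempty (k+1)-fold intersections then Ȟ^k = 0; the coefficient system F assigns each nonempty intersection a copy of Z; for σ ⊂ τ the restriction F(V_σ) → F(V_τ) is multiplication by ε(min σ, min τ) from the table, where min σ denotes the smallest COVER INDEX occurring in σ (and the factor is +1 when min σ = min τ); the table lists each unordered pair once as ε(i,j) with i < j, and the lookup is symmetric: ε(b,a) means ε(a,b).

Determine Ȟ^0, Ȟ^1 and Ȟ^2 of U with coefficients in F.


Ȟ^0 ≅ 0,  Ȟ^1 ≅ Z/2,  Ȟ^2 ≅ 0

intersection data:
  V12={q,s} V14={u} V23={v} V34={p}
C dims 4,4; δ0: rk 4, SNF 1^3·2
Ȟ^0 = (4 − 4) − 0 = 0, so Ȟ^0 ≅ 0
Ȟ^1 = (4 − 0) − 4 = 0 plus torsion [2], so Ȟ^1 ≅ Z/2
Ȟ^2 = (0 − 0) − 0 = 0, so Ȟ^2 ≅ 0


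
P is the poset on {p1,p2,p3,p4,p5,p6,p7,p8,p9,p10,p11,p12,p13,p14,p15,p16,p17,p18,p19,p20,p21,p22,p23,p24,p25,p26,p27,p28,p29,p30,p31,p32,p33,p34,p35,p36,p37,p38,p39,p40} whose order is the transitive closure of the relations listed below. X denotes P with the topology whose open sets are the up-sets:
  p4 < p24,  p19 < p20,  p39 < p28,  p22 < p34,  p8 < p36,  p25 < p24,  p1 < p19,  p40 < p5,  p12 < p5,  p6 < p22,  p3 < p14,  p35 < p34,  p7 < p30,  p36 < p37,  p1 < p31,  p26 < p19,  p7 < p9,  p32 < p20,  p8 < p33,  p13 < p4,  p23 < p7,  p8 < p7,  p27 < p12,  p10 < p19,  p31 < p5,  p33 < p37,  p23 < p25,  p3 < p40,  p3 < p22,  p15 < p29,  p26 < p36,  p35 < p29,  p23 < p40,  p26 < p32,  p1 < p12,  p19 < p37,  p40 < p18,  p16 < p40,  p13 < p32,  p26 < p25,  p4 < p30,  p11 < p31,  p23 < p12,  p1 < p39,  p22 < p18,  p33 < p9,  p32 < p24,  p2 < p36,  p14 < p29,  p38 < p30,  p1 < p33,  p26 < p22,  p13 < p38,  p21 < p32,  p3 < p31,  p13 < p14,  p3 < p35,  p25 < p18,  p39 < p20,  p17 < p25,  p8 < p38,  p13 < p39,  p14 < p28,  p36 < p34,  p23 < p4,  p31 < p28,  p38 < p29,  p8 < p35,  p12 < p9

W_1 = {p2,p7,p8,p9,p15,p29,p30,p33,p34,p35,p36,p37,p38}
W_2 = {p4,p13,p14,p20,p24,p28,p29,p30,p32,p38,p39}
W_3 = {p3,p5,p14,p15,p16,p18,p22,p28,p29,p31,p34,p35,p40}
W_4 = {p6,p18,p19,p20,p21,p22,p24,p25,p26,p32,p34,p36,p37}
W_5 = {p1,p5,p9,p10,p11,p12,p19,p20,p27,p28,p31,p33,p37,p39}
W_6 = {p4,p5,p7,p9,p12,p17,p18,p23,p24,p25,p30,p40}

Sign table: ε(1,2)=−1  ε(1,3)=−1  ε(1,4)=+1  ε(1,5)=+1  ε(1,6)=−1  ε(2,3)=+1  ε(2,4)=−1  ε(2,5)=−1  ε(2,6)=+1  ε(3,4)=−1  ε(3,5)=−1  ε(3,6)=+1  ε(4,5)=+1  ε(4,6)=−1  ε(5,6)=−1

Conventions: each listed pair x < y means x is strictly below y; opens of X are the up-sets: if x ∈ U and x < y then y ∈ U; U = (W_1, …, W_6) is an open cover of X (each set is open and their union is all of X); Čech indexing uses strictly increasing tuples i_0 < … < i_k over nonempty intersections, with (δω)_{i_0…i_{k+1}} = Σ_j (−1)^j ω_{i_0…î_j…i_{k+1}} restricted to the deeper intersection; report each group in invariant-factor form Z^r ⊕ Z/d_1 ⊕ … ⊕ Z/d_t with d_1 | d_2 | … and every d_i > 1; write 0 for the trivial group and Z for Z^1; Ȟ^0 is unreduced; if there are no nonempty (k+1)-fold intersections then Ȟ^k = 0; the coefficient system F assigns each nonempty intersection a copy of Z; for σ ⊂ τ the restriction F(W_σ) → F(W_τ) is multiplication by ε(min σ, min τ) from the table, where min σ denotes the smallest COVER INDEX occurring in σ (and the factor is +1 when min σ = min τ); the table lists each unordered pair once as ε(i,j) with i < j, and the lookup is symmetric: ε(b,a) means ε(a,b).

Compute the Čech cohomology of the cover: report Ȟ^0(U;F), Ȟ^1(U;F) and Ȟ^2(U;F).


cover nerve:
  W12={p29,p30,p38} W13={p15,p29,p34,p35} W14={p34,p36,p37} W15={p9,p33,p37} W16={p7,p9,p30} W23={p14,p28,p29} W24={p20,p24,p32} W25={p20,p28,p39} W26={p4,p24,p30} W34={p18,p22,p34} W35={p5,p28,p31} W36={p5,p18,p40} W45={p19,p20,p37} W46={p18,p24,p25} W56={p5,p9,p12}
  W123={p29} W126={p30} W134={p34} W145={p37} W156={p9} W235={p28} W245={p20} W246={p24} W346={p18} W356={p5}
C dims 6,15,10; δ0: rk 5, SNF 1^5; δ1: rk 10, SNF 1^9·2
Ȟ^0: (6−5)−0=1 ⇒ Z
Ȟ^1: (15−10)−5=0 ⇒ 0
Ȟ^2: (10−0)−10=0 plus torsion [2] ⇒ Z/2

Ȟ^0 ≅ Z, Ȟ^1 ≅ 0, Ȟ^2 ≅ Z/2


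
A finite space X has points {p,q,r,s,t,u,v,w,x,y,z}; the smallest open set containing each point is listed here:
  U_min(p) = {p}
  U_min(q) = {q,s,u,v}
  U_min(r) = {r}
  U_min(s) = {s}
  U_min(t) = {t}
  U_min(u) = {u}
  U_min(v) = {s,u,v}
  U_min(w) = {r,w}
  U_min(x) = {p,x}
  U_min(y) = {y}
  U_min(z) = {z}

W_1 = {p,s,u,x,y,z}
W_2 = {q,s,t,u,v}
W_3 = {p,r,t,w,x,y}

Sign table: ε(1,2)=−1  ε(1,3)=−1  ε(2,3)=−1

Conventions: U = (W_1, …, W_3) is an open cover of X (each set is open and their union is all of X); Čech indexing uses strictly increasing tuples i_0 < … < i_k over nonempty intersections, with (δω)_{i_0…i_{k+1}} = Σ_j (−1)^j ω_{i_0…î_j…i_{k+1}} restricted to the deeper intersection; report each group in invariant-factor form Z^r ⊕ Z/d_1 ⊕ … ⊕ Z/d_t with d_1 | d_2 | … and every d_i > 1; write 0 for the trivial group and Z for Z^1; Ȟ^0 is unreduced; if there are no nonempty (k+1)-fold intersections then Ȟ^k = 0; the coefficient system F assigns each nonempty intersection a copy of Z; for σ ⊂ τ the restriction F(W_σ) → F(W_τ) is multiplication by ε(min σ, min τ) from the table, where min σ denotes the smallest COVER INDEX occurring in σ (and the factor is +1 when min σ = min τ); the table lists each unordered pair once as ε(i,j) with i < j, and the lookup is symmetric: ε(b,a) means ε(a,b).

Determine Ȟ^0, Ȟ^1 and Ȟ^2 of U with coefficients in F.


Ȟ^0 = 0, Ȟ^1 = Z/2 and Ȟ^2 = 0

cover nerve:
  W12={s,u} W13={p,x,y} W23={t}
C dims 3,3; δ0: rk 3, SNF 1^2·2
Ȟ^0: (3−3)−0=0 ⇒ 0
Ȟ^1: (3−0)−3=0 plus torsion [2] ⇒ Z/2
Ȟ^2: (0−0)−0=0 ⇒ 0


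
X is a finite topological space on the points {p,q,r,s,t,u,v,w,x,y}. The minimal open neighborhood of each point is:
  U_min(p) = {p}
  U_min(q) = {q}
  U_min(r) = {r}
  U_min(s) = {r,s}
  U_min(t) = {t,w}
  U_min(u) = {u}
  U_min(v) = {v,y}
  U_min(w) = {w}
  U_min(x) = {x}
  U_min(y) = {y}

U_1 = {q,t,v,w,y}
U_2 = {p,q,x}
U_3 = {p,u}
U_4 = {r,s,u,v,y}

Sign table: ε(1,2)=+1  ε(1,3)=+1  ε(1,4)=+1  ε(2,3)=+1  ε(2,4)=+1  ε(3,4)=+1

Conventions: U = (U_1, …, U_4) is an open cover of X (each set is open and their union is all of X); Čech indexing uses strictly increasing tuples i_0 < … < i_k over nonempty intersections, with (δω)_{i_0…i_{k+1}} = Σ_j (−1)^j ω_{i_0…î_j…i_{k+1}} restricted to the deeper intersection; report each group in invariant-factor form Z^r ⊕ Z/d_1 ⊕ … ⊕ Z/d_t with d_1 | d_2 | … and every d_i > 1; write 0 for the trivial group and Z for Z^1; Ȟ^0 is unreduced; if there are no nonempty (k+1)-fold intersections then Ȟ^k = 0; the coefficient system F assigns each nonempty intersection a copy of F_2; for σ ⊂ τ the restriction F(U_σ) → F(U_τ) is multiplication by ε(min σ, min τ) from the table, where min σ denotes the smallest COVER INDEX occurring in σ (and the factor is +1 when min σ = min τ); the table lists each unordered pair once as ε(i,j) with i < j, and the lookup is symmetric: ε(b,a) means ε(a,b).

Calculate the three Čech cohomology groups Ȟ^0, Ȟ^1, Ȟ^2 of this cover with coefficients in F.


Ȟ^0 ≅ Z/2,  Ȟ^1 ≅ Z/2,  Ȟ^2 ≅ 0

nonempty intersections:
  U12={q} U14={v,y} U23={p} U34={u}
C dims 4,4; δ0: rk_F2 3
Ȟ^0: (4−3)−0=1 ⇒ Z/2
Ȟ^1: (4−0)−3=1 ⇒ Z/2
Ȟ^2: (0−0)−0=0 ⇒ 0


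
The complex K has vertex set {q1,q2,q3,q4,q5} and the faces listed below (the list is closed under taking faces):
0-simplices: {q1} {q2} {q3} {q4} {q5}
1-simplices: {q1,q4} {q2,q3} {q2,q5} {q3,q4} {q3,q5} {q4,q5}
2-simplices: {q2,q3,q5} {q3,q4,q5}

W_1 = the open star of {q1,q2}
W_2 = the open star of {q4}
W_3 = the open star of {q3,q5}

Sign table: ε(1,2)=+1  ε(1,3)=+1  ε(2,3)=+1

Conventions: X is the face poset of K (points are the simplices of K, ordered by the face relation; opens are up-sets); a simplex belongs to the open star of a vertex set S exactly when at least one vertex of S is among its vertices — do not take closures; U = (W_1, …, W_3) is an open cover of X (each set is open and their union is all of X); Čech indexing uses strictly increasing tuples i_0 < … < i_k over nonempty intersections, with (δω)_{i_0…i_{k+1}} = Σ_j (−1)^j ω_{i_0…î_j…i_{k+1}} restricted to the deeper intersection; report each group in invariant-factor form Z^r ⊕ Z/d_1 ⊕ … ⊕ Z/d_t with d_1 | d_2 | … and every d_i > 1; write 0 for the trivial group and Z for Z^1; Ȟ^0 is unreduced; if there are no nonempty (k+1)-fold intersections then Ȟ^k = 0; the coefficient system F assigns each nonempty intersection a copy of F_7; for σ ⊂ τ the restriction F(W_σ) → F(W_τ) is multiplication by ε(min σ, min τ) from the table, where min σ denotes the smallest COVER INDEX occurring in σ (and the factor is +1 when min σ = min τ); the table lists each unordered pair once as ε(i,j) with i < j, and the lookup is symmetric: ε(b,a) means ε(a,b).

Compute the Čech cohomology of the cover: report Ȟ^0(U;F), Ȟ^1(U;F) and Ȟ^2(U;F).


cover nerve:
  W1={{q1},{q2},{q1,q4},{q2,q3},{q2,q5},{q2,q3,q5}} W2={{q4},{q1,q4},{q3,q4},{q4,q5},{q3,q4,q5}} W3={{q3},{q5},{q2,q3},{q2,q5},{q3,q4},{q3,q5},{q4,q5},{q2,q3,q5},{q3,q4,q5}}
  W12={{q1,q4}} W13={{q2,q3},{q2,q5},{q2,q3,q5}} W23={{q3,q4},{q4,q5},{q3,q4,q5}}
C dims 3,3; δ0: rk_F7 2
Ȟ^0: (3−2)−0=1 ⇒ Z/7
Ȟ^1: (3−0)−2=1 ⇒ Z/7
Ȟ^2: (0−0)−0=0 ⇒ 0

Ȟ^0(U;F) ≅ Z/7; Ȟ^1(U;F) ≅ Z/7; Ȟ^2(U;F) ≅ 0


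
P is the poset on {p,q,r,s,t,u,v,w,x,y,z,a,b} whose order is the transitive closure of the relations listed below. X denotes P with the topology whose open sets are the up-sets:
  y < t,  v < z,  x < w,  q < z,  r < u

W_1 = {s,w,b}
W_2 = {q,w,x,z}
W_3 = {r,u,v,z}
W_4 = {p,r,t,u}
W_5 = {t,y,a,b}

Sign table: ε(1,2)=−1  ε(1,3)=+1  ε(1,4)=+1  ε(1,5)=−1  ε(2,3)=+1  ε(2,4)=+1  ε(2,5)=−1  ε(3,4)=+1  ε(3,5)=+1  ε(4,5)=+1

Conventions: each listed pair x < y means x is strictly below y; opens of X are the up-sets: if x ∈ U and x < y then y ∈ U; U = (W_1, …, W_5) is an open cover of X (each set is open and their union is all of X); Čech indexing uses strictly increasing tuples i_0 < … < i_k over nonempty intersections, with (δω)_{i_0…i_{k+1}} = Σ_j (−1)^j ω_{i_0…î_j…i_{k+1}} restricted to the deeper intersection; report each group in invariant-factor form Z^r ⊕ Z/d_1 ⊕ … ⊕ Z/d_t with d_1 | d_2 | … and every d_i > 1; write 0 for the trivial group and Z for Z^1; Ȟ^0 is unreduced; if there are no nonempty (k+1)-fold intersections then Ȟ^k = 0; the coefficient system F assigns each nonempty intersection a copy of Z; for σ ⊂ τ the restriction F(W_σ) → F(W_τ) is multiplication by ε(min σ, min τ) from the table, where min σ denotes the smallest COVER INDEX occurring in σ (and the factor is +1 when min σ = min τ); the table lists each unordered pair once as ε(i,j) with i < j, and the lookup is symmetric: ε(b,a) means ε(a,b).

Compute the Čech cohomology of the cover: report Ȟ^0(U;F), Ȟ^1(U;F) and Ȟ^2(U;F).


Ȟ^0(U;F) ≅ Z, Ȟ^1(U;F) ≅ Z and Ȟ^2(U;F) ≅ 0

nerve of the cover:
  W12={w} W15={b} W23={z} W34={r,u} W45={t}
C dims 5,5; δ0: rk 4, SNF 1^4
Ȟ^0 = (5 − 4) − 0 = 1, so Ȟ^0 ≅ Z
Ȟ^1 = (5 − 0) − 4 = 1, so Ȟ^1 ≅ Z
Ȟ^2 = (0 − 0) − 0 = 0, so Ȟ^2 ≅ 0


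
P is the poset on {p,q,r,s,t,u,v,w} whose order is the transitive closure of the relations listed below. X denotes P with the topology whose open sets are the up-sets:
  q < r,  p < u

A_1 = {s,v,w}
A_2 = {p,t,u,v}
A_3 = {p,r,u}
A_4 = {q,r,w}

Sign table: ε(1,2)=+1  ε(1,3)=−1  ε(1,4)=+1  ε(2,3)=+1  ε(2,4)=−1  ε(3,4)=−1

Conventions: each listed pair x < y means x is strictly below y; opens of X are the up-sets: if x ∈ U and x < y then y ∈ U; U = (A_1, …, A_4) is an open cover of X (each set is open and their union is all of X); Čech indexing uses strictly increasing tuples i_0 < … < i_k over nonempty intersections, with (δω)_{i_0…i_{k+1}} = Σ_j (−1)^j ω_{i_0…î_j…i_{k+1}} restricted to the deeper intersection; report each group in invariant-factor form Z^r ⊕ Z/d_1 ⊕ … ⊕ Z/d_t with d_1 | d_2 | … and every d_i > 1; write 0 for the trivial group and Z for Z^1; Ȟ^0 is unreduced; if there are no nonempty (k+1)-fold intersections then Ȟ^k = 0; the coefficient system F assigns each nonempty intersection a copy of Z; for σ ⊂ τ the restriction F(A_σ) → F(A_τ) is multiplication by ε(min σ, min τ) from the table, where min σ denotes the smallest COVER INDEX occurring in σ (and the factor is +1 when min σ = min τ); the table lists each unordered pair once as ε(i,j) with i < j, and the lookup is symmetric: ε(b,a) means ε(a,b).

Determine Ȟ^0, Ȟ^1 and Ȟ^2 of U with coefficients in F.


Ȟ^0(U;F) ≅ 0, Ȟ^1(U;F) ≅ Z/2 and Ȟ^2(U;F) ≅ 0

nerve of the cover:
  A12={v} A14={w} A23={p,u} A34={r}
C dims 4,4; δ0: rk 4, SNF 1^3·2
Ȟ^0 = (4 − 4) − 0 = 0, so Ȟ^0 ≅ 0
Ȟ^1 = (4 − 0) − 4 = 0 plus torsion [2], so Ȟ^1 ≅ Z/2
Ȟ^2 = (0 − 0) − 0 = 0, so Ȟ^2 ≅ 0


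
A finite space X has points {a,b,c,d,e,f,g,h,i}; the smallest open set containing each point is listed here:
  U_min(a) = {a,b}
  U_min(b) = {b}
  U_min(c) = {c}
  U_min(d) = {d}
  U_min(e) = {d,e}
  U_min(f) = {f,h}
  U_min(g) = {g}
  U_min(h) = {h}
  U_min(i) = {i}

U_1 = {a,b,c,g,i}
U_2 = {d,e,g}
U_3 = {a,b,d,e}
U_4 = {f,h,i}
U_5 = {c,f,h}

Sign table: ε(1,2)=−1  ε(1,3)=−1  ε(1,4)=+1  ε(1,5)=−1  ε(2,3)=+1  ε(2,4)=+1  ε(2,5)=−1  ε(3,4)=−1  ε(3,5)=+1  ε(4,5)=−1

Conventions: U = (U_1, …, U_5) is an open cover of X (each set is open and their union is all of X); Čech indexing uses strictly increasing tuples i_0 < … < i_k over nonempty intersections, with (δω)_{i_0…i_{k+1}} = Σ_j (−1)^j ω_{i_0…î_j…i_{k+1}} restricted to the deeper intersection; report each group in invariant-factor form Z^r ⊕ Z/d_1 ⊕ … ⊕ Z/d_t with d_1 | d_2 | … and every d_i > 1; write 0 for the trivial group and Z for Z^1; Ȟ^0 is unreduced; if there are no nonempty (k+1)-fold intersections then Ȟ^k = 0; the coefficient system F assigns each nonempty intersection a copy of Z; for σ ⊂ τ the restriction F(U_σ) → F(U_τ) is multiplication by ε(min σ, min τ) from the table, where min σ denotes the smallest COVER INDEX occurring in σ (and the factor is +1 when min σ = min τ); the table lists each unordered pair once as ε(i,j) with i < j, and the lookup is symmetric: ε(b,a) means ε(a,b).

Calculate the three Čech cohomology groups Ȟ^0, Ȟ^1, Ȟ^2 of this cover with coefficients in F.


nonempty overlaps:
  U12={g} U13={a,b} U14={i} U15={c} U23={d,e} U45={f,h}
C dims 5,6; δ0: rk 4, SNF 1^4
degree 0: 5−4−0 = 1 → Ȟ^0 ≅ Z
degree 1: 6−0−4 = 2 → Ȟ^1 ≅ Z^2
degree 2: 0−0−0 = 0 → Ȟ^2 ≅ 0

Ȟ^0 = Z; Ȟ^1 = Z^2; Ȟ^2 = 0


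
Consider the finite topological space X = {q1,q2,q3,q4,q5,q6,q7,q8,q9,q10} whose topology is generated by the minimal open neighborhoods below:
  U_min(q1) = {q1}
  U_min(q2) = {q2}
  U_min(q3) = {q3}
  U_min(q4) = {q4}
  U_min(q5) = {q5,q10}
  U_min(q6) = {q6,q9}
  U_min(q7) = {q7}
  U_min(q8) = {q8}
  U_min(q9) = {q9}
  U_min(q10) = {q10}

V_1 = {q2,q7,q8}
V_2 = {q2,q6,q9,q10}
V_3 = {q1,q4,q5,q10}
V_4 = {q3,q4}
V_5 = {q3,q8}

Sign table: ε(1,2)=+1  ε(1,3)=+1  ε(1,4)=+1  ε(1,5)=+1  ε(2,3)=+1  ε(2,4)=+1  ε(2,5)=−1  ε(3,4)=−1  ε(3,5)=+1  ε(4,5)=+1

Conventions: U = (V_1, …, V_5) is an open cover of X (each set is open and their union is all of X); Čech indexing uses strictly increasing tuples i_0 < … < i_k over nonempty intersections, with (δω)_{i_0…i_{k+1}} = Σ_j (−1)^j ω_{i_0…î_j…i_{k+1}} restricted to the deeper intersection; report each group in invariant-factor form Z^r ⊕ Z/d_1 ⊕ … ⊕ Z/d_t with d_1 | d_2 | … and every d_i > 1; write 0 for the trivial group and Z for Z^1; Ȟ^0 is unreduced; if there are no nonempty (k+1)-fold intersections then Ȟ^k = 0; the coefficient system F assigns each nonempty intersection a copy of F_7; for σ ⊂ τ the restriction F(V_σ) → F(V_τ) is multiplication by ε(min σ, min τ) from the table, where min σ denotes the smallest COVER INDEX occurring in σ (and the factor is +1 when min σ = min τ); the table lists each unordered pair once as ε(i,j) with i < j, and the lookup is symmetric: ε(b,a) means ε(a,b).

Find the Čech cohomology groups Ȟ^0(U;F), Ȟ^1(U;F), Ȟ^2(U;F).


nonempty intersections:
  V12={q2} V15={q8} V23={q10} V34={q4} V45={q3}
C dims 5,5; δ0: rk_F7 5
Ȟ^0: (5−5)−0=0 ⇒ 0
Ȟ^1: (5−0)−5=0 ⇒ 0
Ȟ^2: (0−0)−0=0 ⇒ 0

Ȟ^0(U;F) ≅ 0; Ȟ^1(U;F) ≅ 0; Ȟ^2(U;F) ≅ 0


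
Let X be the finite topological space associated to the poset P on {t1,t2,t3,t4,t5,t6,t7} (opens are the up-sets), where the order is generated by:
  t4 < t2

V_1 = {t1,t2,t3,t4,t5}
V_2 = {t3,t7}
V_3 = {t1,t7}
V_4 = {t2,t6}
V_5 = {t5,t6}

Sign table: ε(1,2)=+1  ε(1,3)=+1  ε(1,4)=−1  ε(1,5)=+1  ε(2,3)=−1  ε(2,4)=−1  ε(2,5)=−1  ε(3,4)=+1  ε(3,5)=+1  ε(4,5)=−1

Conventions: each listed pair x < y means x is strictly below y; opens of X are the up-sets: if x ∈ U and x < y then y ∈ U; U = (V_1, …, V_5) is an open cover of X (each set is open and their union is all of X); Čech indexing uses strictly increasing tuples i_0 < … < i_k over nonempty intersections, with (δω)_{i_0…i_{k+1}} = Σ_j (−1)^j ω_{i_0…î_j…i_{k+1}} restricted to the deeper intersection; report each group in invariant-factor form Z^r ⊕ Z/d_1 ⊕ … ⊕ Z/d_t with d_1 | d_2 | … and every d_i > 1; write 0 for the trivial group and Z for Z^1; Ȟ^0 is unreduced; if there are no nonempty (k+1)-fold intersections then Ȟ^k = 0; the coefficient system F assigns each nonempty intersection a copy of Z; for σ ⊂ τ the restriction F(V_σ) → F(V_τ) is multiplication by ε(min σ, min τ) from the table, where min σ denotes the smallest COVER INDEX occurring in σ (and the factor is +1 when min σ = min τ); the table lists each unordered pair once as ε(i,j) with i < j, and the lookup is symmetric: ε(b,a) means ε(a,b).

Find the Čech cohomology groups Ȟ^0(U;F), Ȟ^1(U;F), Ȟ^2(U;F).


Ȟ^0(U;F) ≅ 0,  Ȟ^1(U;F) ≅ Z ⊕ Z/2,  Ȟ^2(U;F) ≅ 0

nerve simplices:
  V12={t3} V13={t1} V14={t2} V15={t5} V23={t7} V45={t6}
C dims 5,6; δ0: rk 5, SNF 1^4·2
degree 0: 5−5−0 = 0 → Ȟ^0 ≅ 0
degree 1: 6−0−5 = 1 plus torsion [2] → Ȟ^1 ≅ Z ⊕ Z/2
degree 2: 0−0−0 = 0 → Ȟ^2 ≅ 0


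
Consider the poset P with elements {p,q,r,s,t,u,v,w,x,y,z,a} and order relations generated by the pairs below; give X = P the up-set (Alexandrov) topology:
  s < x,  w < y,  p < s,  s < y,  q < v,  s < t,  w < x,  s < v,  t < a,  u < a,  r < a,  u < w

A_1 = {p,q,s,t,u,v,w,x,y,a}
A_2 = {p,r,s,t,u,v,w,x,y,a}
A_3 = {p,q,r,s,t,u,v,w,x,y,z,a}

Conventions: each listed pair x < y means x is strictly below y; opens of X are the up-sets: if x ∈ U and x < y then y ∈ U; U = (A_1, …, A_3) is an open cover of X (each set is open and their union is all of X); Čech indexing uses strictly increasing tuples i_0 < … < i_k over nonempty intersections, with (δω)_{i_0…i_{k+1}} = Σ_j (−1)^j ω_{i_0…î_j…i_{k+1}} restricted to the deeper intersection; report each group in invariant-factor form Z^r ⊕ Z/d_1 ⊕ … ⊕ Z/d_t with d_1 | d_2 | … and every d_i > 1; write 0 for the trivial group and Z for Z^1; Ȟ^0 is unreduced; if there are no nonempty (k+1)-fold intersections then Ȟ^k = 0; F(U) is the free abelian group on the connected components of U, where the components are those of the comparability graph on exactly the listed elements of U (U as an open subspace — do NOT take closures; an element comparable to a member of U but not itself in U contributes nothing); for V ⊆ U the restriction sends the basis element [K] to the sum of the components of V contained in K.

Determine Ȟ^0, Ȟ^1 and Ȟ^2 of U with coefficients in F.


Ȟ^0 ≅ Z^2,  Ȟ^1 ≅ 0,  Ȟ^2 ≅ 0

nonempty overlaps:
  A12={p,s,t,u,v,w,x,y,a} A13={p,q,s,t,u,v,w,x,y,a} A23={p,r,s,t,u,v,w,x,y,a}
  A123={p,s,t,u,v,w,x,y,a}
components per intersection:
  A1: {p,q,s,t,u,v,w,x,y,a}
  A2: {p,r,s,t,u,v,w,x,y,a}
  A3: {p,q,r,s,t,u,v,w,x,y,a} {z}
  A12: {p,s,t,u,v,w,x,y,a}
  A13: {p,q,s,t,u,v,w,x,y,a}
  A23: {p,r,s,t,u,v,w,x,y,a}
  A123: {p,s,t,u,v,w,x,y,a}
C dims 4,3,1; δ0: rk 2, SNF 1^2; δ1: rk 1, SNF 1^1
degree 0: 4−2−0 = 2 → Ȟ^0 ≅ Z^2
degree 1: 3−1−2 = 0 → Ȟ^1 ≅ 0
degree 2: 1−0−1 = 0 → Ȟ^2 ≅ 0


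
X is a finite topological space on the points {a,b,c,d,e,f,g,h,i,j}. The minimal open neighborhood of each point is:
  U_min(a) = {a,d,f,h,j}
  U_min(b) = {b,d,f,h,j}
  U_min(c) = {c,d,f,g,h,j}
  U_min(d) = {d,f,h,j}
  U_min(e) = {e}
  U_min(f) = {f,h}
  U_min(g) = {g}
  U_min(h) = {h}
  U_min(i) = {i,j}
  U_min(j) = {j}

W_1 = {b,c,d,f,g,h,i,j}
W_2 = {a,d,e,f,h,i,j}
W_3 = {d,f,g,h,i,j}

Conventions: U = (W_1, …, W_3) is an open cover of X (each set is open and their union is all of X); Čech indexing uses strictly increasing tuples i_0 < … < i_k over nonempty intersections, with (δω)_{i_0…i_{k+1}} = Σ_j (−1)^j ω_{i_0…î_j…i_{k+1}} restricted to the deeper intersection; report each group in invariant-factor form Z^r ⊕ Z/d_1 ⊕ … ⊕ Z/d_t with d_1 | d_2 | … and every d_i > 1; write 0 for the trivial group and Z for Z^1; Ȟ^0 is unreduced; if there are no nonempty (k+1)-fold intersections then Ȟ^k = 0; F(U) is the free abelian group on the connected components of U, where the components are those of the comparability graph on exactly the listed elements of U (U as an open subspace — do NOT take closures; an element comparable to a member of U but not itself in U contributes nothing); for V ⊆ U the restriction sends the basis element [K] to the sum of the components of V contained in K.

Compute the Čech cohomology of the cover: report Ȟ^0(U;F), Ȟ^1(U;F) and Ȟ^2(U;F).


nerve of the cover:
  W12={d,f,h,i,j} W13={d,f,g,h,i,j} W23={d,f,h,i,j}
  W123={d,f,h,i,j}
components per intersection:
  W1: {b,c,d,f,g,h,i,j}
  W2: {a,d,f,h,i,j} {e}
  W3: {d,f,h,i,j} {g}
  W12: {d,f,h,i,j}
  W13: {d,f,h,i,j} {g}
  W23: {d,f,h,i,j}
  W123: {d,f,h,i,j}
C dims 5,4,1; δ0: rk 3, SNF 1^3; δ1: rk 1, SNF 1^1
Ȟ^0 = (5 − 3) − 0 = 2, so Ȟ^0 ≅ Z^2
Ȟ^1 = (4 − 1) − 3 = 0, so Ȟ^1 ≅ 0
Ȟ^2 = (1 − 0) − 1 = 0, so Ȟ^2 ≅ 0

Ȟ^0 ≅ Z^2, Ȟ^1 ≅ 0, Ȟ^2 ≅ 0


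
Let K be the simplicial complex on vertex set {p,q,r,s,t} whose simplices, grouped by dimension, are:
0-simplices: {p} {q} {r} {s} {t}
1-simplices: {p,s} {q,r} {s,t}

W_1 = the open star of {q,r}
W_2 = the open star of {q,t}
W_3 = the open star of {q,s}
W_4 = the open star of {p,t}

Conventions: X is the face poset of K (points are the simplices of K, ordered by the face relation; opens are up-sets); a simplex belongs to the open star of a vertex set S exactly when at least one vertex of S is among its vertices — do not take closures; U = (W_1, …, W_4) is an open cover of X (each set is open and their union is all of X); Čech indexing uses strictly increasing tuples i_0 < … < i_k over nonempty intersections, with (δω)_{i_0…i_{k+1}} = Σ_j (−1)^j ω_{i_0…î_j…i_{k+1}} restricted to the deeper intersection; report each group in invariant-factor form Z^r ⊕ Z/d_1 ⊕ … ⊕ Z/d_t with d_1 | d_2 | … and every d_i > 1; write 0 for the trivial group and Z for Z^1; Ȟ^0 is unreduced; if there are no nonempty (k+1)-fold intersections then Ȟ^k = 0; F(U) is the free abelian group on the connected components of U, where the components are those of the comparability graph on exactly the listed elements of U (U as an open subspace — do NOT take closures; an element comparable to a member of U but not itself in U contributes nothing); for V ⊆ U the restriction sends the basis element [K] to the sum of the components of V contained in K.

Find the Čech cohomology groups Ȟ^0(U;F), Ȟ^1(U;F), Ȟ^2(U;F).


nerve of the cover:
  W1={{q},{r},{q,r}} W2={{q},{t},{q,r},{s,t}} W3={{q},{s},{p,s},{q,r},{s,t}} W4={{p},{t},{p,s},{s,t}}
  W12={{q},{q,r}} W13={{q},{q,r}} W23={{q},{q,r},{s,t}} W24={{t},{s,t}} W34={{p,s},{s,t}}
  W123={{q},{q,r}} W234={{s,t}}
components per intersection:
  W1: {{q},{r},{q,r}}
  W2: {{q},{q,r}} {{t},{s,t}}
  W3: {{q},{q,r}} {{s},{p,s},{s,t}}
  W4: {{p},{p,s}} {{t},{s,t}}
  W12: {{q},{q,r}}
  W13: {{q},{q,r}}
  W23: {{q},{q,r}} {{s,t}}
  W24: {{t},{s,t}}
  W34: {{p,s}} {{s,t}}
  W123: {{q},{q,r}}
  W234: {{s,t}}
C dims 7,7,2; δ0: rk 5, SNF 1^5; δ1: rk 2, SNF 1^2
Ȟ^0 = (7 − 5) − 0 = 2, so Ȟ^0 ≅ Z^2
Ȟ^1 = (7 − 2) − 5 = 0, so Ȟ^1 ≅ 0
Ȟ^2 = (2 − 0) − 2 = 0, so Ȟ^2 ≅ 0

Ȟ^0 ≅ Z^2,  Ȟ^1 ≅ 0,  Ȟ^2 ≅ 0


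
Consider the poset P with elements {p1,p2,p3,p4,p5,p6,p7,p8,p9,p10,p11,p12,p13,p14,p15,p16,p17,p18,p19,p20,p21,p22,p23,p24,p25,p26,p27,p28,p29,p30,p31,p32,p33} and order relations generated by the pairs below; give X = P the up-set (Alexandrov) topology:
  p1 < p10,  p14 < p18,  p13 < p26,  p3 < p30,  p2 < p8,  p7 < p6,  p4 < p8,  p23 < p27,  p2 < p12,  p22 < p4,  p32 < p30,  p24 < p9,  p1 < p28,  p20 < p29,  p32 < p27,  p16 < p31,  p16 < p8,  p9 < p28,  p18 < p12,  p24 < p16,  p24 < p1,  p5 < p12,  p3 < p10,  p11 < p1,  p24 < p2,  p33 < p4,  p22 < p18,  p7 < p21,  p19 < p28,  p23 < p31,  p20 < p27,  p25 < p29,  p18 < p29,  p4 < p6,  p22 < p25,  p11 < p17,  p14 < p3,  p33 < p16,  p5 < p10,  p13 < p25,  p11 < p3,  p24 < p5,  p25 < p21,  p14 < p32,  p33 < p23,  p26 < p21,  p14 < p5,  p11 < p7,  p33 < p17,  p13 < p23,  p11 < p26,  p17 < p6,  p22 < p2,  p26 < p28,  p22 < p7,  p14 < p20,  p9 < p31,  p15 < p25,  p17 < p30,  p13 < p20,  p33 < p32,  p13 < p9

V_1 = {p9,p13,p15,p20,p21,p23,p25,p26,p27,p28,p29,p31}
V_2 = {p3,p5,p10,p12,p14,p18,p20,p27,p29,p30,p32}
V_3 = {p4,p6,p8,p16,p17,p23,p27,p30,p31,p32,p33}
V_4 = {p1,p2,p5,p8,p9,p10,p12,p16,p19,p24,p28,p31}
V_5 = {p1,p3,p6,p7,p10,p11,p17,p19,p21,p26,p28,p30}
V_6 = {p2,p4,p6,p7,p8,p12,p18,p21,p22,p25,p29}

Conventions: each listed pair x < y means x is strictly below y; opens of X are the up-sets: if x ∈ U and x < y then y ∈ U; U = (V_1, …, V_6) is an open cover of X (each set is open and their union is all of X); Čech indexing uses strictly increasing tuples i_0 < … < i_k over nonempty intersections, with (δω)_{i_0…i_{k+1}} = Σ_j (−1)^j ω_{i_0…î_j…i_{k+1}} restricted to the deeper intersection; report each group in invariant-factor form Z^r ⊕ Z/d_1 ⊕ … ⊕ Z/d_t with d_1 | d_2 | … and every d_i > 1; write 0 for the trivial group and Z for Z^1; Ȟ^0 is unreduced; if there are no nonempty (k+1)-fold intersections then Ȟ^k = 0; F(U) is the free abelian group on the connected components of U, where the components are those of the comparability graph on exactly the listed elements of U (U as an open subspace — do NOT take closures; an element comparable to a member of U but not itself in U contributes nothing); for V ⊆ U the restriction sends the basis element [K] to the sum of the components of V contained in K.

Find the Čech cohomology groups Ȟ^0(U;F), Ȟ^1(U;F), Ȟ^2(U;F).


nerve of the cover:
  V12={p20,p27,p29} V13={p23,p27,p31} V14={p9,p28,p31} V15={p21,p26,p28} V16={p21,p25,p29} V23={p27,p30,p32} V24={p5,p10,p12} V25={p3,p10,p30} V26={p12,p18,p29} V34={p8,p16,p31} V35={p6,p17,p30} V36={p4,p6,p8} V45={p1,p10,p19,p28} V46={p2,p8,p12} V56={p6,p7,p21}
  V123={p27} V126={p29} V134={p31} V145={p28} V156={p21} V235={p30} V245={p10} V246={p12} V346={p8} V356={p6}
components per intersection:
  V1: {p9,p13,p15,p20,p21,p23,p25,p26,p27,p28,p29,p31}
  V2: {p3,p5,p10,p12,p14,p18,p20,p27,p29,p30,p32}
  V3: {p4,p6,p8,p16,p17,p23,p27,p30,p31,p32,p33}
  V4: {p1,p2,p5,p8,p9,p10,p12,p16,p19,p24,p28,p31}
  V5: {p1,p3,p6,p7,p10,p11,p17,p19,p21,p26,p28,p30}
  V6: {p2,p4,p6,p7,p8,p12,p18,p21,p22,p25,p29}
  V12: {p20,p27,p29}
  V13: {p23,p27,p31}
  V14: {p9,p28,p31}
  V15: {p21,p26,p28}
  V16: {p21,p25,p29}
  V23: {p27,p30,p32}
  V24: {p5,p10,p12}
  V25: {p3,p10,p30}
  V26: {p12,p18,p29}
  V34: {p8,p16,p31}
  V35: {p6,p17,p30}
  V36: {p4,p6,p8}
  V45: {p1,p10,p19,p28}
  V46: {p2,p8,p12}
  V56: {p6,p7,p21}
  V123: {p27}
  V126: {p29}
  V134: {p31}
  V145: {p28}
  V156: {p21}
  V235: {p30}
  V245: {p10}
  V246: {p12}
  V346: {p8}
  V356: {p6}
C dims 6,15,10; δ0: rk 5, SNF 1^5; δ1: rk 10, SNF 1^9·2
Ȟ^0 = (6 − 5) − 0 = 1, so Ȟ^0 ≅ Z
Ȟ^1 = (15 − 10) − 5 = 0, so Ȟ^1 ≅ 0
Ȟ^2 = (10 − 0) − 10 = 0 plus torsion [2], so Ȟ^2 ≅ Z/2

Ȟ^0 ≅ Z,  Ȟ^1 ≅ 0,  Ȟ^2 ≅ Z/2


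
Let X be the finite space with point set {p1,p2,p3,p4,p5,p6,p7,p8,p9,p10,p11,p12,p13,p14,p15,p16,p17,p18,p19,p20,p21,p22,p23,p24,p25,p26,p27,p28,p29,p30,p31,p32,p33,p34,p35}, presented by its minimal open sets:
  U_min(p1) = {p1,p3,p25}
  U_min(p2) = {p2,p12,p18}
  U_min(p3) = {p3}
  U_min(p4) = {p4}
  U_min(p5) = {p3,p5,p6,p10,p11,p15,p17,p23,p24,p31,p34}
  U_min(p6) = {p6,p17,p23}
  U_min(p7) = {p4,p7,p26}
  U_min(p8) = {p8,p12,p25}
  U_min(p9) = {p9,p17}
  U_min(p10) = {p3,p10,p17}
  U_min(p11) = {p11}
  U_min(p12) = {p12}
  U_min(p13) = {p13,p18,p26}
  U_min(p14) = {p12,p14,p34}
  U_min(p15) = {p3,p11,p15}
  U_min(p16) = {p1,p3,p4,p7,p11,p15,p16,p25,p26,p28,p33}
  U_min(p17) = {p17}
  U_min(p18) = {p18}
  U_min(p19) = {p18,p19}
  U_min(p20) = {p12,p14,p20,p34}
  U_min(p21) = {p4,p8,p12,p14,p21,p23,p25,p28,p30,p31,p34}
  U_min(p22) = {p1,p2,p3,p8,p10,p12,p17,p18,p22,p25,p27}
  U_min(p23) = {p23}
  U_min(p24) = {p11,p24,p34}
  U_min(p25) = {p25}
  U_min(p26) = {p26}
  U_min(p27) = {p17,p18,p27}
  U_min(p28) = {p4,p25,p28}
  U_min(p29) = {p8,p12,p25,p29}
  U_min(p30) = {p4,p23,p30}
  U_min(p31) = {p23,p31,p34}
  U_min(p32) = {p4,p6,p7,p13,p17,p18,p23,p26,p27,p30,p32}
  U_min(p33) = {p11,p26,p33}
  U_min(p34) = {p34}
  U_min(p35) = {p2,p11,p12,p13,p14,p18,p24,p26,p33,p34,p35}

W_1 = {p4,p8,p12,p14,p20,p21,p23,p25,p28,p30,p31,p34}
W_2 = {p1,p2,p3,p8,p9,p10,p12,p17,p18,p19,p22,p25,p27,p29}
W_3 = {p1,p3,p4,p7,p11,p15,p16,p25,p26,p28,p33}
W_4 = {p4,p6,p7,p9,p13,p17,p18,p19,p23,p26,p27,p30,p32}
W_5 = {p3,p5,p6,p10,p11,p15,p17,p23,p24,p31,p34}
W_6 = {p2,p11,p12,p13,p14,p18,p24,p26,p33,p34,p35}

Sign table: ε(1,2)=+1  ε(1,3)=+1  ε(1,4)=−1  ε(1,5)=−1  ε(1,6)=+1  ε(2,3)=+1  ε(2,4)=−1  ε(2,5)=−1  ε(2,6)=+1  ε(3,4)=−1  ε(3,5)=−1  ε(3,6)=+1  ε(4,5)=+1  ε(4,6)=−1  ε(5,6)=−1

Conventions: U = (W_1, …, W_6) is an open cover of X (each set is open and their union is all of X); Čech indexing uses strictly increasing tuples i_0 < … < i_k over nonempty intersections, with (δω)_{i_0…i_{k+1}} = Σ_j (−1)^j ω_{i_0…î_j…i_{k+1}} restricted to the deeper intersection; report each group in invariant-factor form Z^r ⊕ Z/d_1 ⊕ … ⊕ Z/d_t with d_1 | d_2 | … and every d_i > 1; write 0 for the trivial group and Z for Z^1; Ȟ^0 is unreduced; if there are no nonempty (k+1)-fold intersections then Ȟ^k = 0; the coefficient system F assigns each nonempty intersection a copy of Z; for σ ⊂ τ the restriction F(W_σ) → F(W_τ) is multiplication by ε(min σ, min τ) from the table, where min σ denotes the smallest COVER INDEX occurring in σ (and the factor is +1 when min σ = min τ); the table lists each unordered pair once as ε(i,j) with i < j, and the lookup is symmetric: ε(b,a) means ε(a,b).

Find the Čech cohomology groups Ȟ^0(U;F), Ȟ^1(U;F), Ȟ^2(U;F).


Ȟ^0 = Z; Ȟ^1 = 0; Ȟ^2 = Z/2

nonempty overlaps:
  W12={p8,p12,p25} W13={p4,p25,p28} W14={p4,p23,p30} W15={p23,p31,p34} W16={p12,p14,p34} W23={p1,p3,p25} W24={p9,p17,p18,p19,p27} W25={p3,p10,p17} W26={p2,p12,p18} W34={p4,p7,p26} W35={p3,p11,p15} W36={p11,p26,p33} W45={p6,p17,p23} W46={p13,p18,p26} W56={p11,p24,p34}
  W123={p25} W126={p12} W134={p4} W145={p23} W156={p34} W235={p3} W245={p17} W246={p18} W346={p26} W356={p11}
C dims 6,15,10; δ0: rk 5, SNF 1^5; δ1: rk 10, SNF 1^9·2
degree 0: 6−5−0 = 1 → Ȟ^0 ≅ Z
degree 1: 15−10−5 = 0 → Ȟ^1 ≅ 0
degree 2: 10−0−10 = 0 plus torsion [2] → Ȟ^2 ≅ Z/2
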